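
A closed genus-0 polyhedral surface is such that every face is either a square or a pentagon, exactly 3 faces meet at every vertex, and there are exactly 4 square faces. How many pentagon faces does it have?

4

Let x be the number of pentagons; then F = 4 + x.
Edge–face incidences: 2E = 4·4 + 5·x = 16 + 5x.
Every vertex has degree 3, so 3V = 2E.
Euler: V − E + F = 2 ⇒ (2E)/3 − E + (4 + x) = 2.
Multiply by 6: 2·(2E) − 3·(2E) + 6·(4 + x) = 12, i.e. 24 + 6x − (16 + 5x) = 12.
Collecting terms: x + 8 = 12, so x = 4.
Then 2E = 16 + 5·4 = 36, so E = 18, V = 2E/3 = 12, F = 4 + 4 = 8.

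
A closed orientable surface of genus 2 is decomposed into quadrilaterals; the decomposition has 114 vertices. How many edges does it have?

232

χ = 2 − 2·2 = -2, and every face is a square so 4F = 2E.
V − E + F = -2 with E = 4F/2 gives 114 − (4/2 − 1)·F = -2, so F = 116 and E = 232.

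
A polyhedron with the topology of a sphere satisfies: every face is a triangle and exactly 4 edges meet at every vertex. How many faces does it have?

8

Each face has 3 edges and each edge borders two faces, so 2E = 3F.
Each vertex has degree 4, so 4V = 2E and hence V = 3F/4.
Euler: V − E + F = 2 ⇒ (3F/4) − (3F/2) + F = 2.
Multiply by 8: (6 − 12 + 8)F = 16, i.e. 2F = 16.
So F = 8, E = 3·8/2 = 12, V = 3·8/4 = 6.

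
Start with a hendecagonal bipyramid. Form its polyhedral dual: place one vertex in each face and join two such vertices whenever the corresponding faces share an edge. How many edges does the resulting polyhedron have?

33

The base solid has V = 13, E = 33, F = 22.
The dual swaps V and F and preserves E: V′ = F = 22, E′ = E = 33, F′ = V = 13.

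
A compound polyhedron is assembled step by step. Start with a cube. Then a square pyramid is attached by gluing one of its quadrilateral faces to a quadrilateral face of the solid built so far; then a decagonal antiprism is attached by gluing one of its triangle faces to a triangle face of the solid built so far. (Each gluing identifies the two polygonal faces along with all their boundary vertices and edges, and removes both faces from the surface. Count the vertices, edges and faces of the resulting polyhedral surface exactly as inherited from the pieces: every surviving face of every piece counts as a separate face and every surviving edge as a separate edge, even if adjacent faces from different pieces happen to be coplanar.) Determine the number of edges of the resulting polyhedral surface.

A cube: V=8, E=12, F=6.
Attach a square pyramid (V=5, E=8, F=5) along a 4-gon: merge 4 vertices and 4 edges, delete both glued faces → V=9, E=16, F=9.
Attach a decagonal antiprism (V=20, E=40, F=22) along a 3-gon: merge 3 vertices and 3 edges, delete both glued faces → V=26, E=53, F=29.
Check: V − E + F = 26 − 53 + 29 = 2.

53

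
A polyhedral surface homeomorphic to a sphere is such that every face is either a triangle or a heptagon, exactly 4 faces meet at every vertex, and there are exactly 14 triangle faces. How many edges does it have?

28

Let x be the number of heptagons; then F = 14 + x.
Edge–face incidences: 2E = 3·14 + 7·x = 42 + 7x.
Every vertex has degree 4, so 4V = 2E.
Euler: V − E + F = 2 ⇒ (2E)/4 − E + (14 + x) = 2.
Multiply by 8: 2·(2E) − 4·(2E) + 8·(14 + x) = 16, i.e. 112 + 8x − 2·(42 + 7x) = 16.
Collecting terms: −6x + 28 = 16, so −6x = −12, so x = 2.
Then 2E = 42 + 7·2 = 56, so E = 28, V = 2E/4 = 14, F = 14 + 2 = 16.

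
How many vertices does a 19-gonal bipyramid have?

21

A bipyramid over an n-gon has 2n triangular faces and n + 2 vertices: V = 19 + 2 = 21, E = 3·19 = 57, F = 2·19 = 38.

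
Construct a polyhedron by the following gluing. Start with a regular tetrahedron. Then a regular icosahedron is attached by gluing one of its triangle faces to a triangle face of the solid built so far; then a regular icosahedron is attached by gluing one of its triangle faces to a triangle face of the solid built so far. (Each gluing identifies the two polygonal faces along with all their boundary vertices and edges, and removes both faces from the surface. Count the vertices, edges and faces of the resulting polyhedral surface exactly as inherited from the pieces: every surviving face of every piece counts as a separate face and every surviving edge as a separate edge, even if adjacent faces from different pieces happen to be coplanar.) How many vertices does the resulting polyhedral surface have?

A regular tetrahedron: V=4, E=6, F=4.
Attach a regular icosahedron (V=12, E=30, F=20) along a 3-gon: merge 3 vertices and 3 edges, delete both glued faces → V=13, E=33, F=22.
Attach a regular icosahedron (V=12, E=30, F=20) along a 3-gon: merge 3 vertices and 3 edges, delete both glued faces → V=22, E=60, F=40.
Check: V − E + F = 22 − 60 + 40 = 2.

22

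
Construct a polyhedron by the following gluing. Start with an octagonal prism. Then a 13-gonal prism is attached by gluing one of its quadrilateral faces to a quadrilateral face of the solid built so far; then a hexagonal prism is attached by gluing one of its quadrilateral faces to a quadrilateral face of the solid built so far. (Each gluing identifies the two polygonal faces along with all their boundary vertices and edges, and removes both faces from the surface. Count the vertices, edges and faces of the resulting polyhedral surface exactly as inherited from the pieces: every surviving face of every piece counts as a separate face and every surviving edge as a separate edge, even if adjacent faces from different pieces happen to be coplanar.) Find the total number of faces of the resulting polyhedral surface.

An octagonal prism: V=16, E=24, F=10.
Attach a 13-gonal prism (V=26, E=39, F=15) along a 4-gon: merge 4 vertices and 4 edges, delete both glued faces → V=38, E=59, F=23.
Attach a hexagonal prism (V=12, E=18, F=8) along a 4-gon: merge 4 vertices and 4 edges, delete both glued faces → V=46, E=73, F=29.
Check: V − E + F = 46 − 73 + 29 = 2.

29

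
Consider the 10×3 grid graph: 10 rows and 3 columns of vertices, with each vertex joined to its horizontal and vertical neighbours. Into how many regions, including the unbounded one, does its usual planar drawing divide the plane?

The grid has V = 10·3 = 30 vertices and E = 10·2 + 3·9 = 47 edges.
F = 2 − V + E = 2 − 30 + 47 = 19.

19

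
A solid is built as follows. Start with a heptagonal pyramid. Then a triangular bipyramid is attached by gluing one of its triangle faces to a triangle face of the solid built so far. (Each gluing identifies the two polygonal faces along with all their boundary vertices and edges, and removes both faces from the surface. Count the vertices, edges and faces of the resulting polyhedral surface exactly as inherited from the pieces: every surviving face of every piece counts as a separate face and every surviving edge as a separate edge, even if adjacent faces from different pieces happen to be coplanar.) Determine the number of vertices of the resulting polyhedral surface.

A heptagonal pyramid: V=8, E=14, F=8.
Attach a triangular bipyramid (V=5, E=9, F=6) along a 3-gon: merge 3 vertices and 3 edges, delete both glued faces → V=10, E=20, F=12.
Check: V − E + F = 10 − 20 + 12 = 2.

10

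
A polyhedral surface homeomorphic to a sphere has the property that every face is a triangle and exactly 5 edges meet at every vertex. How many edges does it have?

Each face has 3 edges and each edge borders two faces, so 2E = 3F.
Each vertex has degree 5, so 5V = 2E and hence V = 3F/5.
Euler: V − E + F = 2 ⇒ (3F/5) − (3F/2) + F = 2.
Multiply by 10: (6 − 15 + 10)F = 20, i.e. 1F = 20.
So F = 20, E = 3·20/2 = 30, V = 3·20/5 = 12.

30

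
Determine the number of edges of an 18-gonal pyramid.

A pyramid on an n-gon base has one n-gon and n triangles: V = 18 + 1 = 19, E = 2·18 = 36, F = 18 + 1 = 19.

36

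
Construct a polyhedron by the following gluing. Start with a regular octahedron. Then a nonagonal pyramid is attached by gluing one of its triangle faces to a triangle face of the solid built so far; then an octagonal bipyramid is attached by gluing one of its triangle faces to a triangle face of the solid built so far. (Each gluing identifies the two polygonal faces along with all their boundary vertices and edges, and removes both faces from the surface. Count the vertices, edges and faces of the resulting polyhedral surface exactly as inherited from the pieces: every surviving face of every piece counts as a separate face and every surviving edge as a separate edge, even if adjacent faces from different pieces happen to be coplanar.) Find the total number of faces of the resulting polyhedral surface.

A regular octahedron: V=6, E=12, F=8.
Attach a nonagonal pyramid (V=10, E=18, F=10) along a 3-gon: merge 3 vertices and 3 edges, delete both glued faces → V=13, E=27, F=16.
Attach an octagonal bipyramid (V=10, E=24, F=16) along a 3-gon: merge 3 vertices and 3 edges, delete both glued faces → V=20, E=48, F=30.
Check: V − E + F = 20 − 48 + 30 = 2.

30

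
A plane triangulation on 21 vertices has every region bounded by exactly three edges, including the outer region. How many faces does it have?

In a plane triangulation 3F = 2E and V − E + F = 2, so F = 2V − 4 = 2·21 − 4 = 38.

38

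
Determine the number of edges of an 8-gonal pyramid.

A pyramid on an n-gon base has one n-gon and n triangles: V = 8 + 1 = 9, E = 2·8 = 16, F = 8 + 1 = 9.
Check: V − E + F = 9 − 16 + 9 = 2.

16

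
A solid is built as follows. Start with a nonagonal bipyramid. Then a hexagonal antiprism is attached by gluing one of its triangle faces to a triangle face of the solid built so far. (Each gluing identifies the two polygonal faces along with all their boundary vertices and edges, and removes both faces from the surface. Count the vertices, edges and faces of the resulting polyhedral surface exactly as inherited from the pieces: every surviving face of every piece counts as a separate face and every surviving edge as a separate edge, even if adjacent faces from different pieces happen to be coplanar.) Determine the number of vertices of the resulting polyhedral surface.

20

A nonagonal bipyramid: V=11, E=27, F=18.
Attach a hexagonal antiprism (V=12, E=24, F=14) along a 3-gon: merge 3 vertices and 3 edges, delete both glued faces → V=20, E=48, F=30.
Check: V − E + F = 20 − 48 + 30 = 2.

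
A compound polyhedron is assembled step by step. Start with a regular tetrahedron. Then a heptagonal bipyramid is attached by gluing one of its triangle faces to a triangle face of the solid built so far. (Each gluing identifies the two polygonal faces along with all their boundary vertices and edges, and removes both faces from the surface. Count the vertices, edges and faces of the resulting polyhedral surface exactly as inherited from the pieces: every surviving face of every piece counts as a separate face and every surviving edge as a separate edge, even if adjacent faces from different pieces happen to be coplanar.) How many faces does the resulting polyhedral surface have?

16

A regular tetrahedron: V=4, E=6, F=4.
Attach a heptagonal bipyramid (V=9, E=21, F=14) along a 3-gon: merge 3 vertices and 3 edges, delete both glued faces → V=10, E=24, F=16.
Check: V − E + F = 10 − 24 + 16 = 2.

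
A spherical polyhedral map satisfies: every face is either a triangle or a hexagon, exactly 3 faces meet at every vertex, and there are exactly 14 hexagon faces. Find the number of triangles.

4

Let x be the number of triangles; then F = 14 + x.
Edge–face incidences: 2E = 6·14 + 3·x = 84 + 3x.
Every vertex has degree 3, so 3V = 2E.
Euler: V − E + F = 2 ⇒ (2E)/3 − E + (14 + x) = 2.
Multiply by 6: 2·(2E) − 3·(2E) + 6·(14 + x) = 12, i.e. 84 + 6x − (84 + 3x) = 12.
Collecting terms: 3x = 12, so x = 4.
Then 2E = 84 + 3·4 = 96, so E = 48, V = 2E/3 = 32, F = 14 + 4 = 18.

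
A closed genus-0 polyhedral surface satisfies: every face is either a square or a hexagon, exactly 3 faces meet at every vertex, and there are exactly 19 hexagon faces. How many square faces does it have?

6

Let x be the number of squares; then F = 19 + x.
Edge–face incidences: 2E = 6·19 + 4·x = 114 + 4x.
Every vertex has degree 3, so 3V = 2E.
Euler: V − E + F = 2 ⇒ (2E)/3 − E + (19 + x) = 2.
Multiply by 6: 2·(2E) − 3·(2E) + 6·(19 + x) = 12, i.e. 114 + 6x − (114 + 4x) = 12.
Collecting terms: 2x = 12, so x = 6.
Then 2E = 114 + 4·6 = 138, so E = 69, V = 2E/3 = 46, F = 19 + 6 = 25.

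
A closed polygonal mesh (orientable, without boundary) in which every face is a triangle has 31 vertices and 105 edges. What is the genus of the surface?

Every face is a triangle and each edge borders two faces, so 3F = 2·105, giving F = 70.
χ = V − E + F = 31 − 105 + 70 = -4.
For a closed orientable surface χ = 2 − 2g, so g = (2 − (-4))/2 = 3.

3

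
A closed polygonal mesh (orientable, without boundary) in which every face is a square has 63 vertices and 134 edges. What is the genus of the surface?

Every face is a square and each edge borders two faces, so 4F = 2·134, giving F = 67.
χ = V − E + F = 63 − 134 + 67 = -4.
For a closed orientable surface χ = 2 − 2g, so g = (2 − (-4))/2 = 3.

3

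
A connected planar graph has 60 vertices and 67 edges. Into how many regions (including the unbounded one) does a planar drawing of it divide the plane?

9

Euler's formula for a connected plane graph: V − E + F = 2, so F = 2 − 60 + 67 = 9.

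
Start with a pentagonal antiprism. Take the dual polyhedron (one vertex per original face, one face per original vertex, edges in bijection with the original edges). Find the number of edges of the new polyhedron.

20

The base solid has V = 10, E = 20, F = 12.
The dual swaps V and F and preserves E: V′ = F = 12, E′ = E = 20, F′ = V = 10.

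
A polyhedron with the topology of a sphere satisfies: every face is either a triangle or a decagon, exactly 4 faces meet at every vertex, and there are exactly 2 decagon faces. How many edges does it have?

Let x be the number of triangles; then F = 2 + x.
Edge–face incidences: 2E = 10·2 + 3·x = 20 + 3x.
Every vertex has degree 4, so 4V = 2E.
Euler: V − E + F = 2 ⇒ (2E)/4 − E + (2 + x) = 2.
Multiply by 8: 2·(2E) − 4·(2E) + 8·(2 + x) = 16, i.e. 16 + 8x − 2·(20 + 3x) = 16.
Collecting terms: 2x − 24 = 16, so 2x = 40, so x = 20.
Then 2E = 20 + 3·20 = 80, so E = 40, V = 2E/4 = 20, F = 2 + 20 = 22.

40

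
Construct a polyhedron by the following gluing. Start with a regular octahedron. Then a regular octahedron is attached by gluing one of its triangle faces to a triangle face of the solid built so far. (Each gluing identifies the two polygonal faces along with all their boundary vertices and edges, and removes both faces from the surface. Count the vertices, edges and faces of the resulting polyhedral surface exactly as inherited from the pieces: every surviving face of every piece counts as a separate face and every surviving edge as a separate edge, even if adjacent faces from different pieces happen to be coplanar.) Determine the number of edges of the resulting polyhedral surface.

A regular octahedron: V=6, E=12, F=8.
Attach a regular octahedron (V=6, E=12, F=8) along a 3-gon: merge 3 vertices and 3 edges, delete both glued faces → V=9, E=21, F=14.
Check: V − E + F = 9 − 21 + 14 = 2.

21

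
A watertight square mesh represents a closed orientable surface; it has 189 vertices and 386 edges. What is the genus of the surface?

Every face is a square and each edge borders two faces, so 4F = 2·386, giving F = 193.
χ = V − E + F = 189 − 386 + 193 = -4.
For a closed orientable surface χ = 2 − 2g, so g = (2 − (-4))/2 = 3.

3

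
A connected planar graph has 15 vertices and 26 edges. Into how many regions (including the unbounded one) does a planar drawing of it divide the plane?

13

Euler's formula for a connected plane graph: V − E + F = 2, so F = 2 − 15 + 26 = 13.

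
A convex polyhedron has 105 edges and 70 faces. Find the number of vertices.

Here V − E + F = 2.
V = 2 + E − F = 2 + 105 − 70 = 37.

37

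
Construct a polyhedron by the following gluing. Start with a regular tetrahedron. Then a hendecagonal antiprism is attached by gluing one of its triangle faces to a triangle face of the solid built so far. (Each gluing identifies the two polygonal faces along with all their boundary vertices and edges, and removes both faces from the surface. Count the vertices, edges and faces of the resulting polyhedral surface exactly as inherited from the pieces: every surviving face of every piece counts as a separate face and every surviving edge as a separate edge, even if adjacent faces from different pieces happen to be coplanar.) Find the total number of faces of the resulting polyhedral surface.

A regular tetrahedron: V=4, E=6, F=4.
Attach a hendecagonal antiprism (V=22, E=44, F=24) along a 3-gon: merge 3 vertices and 3 edges, delete both glued faces → V=23, E=47, F=26.
Check: V − E + F = 23 − 47 + 26 = 2.

26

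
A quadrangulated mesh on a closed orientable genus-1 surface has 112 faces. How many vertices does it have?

χ = 2 − 2·1 = 0, and every face is a square so 4F = 2E.
E = 4·112/2 = 224. Then V = 0 + E − F = 0 + 224 − 112 = 112.

112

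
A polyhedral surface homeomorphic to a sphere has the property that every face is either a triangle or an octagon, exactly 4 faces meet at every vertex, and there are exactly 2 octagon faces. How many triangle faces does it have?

16

Let x be the number of triangles; then F = 2 + x.
Edge–face incidences: 2E = 8·2 + 3·x = 16 + 3x.
Every vertex has degree 4, so 4V = 2E.
Euler: V − E + F = 2 ⇒ (2E)/4 − E + (2 + x) = 2.
Multiply by 8: 2·(2E) − 4·(2E) + 8·(2 + x) = 16, i.e. 16 + 8x − 2·(16 + 3x) = 16.
Collecting terms: 2x − 16 = 16, so 2x = 32, so x = 16.
Then 2E = 16 + 3·16 = 64, so E = 32, V = 2E/4 = 16, F = 2 + 16 = 18.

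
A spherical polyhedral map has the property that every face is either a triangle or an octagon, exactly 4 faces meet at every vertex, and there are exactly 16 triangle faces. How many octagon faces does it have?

2

Let x be the number of octagons; then F = 16 + x.
Edge–face incidences: 2E = 3·16 + 8·x = 48 + 8x.
Every vertex has degree 4, so 4V = 2E.
Euler: V − E + F = 2 ⇒ (2E)/4 − E + (16 + x) = 2.
Multiply by 8: 2·(2E) − 4·(2E) + 8·(16 + x) = 16, i.e. 128 + 8x − 2·(48 + 8x) = 16.
Collecting terms: −8x + 32 = 16, so −8x = −16, so x = 2.
Then 2E = 48 + 8·2 = 64, so E = 32, V = 2E/4 = 16, F = 16 + 2 = 18.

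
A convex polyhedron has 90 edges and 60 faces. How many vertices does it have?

Here V − E + F = 2.
V = 2 + E − F = 2 + 90 − 60 = 32.

32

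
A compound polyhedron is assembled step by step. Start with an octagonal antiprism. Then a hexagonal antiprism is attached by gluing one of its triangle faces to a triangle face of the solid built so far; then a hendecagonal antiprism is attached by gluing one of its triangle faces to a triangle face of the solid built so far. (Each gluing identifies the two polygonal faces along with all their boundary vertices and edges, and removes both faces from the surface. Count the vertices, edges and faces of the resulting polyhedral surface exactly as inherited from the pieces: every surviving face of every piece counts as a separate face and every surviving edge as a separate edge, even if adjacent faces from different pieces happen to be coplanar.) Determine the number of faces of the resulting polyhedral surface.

An octagonal antiprism: V=16, E=32, F=18.
Attach a hexagonal antiprism (V=12, E=24, F=14) along a 3-gon: merge 3 vertices and 3 edges, delete both glued faces → V=25, E=53, F=30.
Attach a hendecagonal antiprism (V=22, E=44, F=24) along a 3-gon: merge 3 vertices and 3 edges, delete both glued faces → V=44, E=94, F=52.
Check: V − E + F = 44 − 94 + 52 = 2.

52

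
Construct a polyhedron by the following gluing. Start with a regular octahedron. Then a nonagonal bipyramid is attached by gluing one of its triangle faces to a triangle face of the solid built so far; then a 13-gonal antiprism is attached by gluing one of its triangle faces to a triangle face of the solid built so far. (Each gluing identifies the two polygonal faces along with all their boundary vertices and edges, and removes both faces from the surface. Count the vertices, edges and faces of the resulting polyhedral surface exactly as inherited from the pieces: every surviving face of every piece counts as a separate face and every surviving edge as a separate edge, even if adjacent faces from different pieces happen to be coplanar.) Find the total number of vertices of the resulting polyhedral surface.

37

A regular octahedron: V=6, E=12, F=8.
Attach a nonagonal bipyramid (V=11, E=27, F=18) along a 3-gon: merge 3 vertices and 3 edges, delete both glued faces → V=14, E=36, F=24.
Attach a 13-gonal antiprism (V=26, E=52, F=28) along a 3-gon: merge 3 vertices and 3 edges, delete both glued faces → V=37, E=85, F=50.
Check: V − E + F = 37 − 85 + 50 = 2.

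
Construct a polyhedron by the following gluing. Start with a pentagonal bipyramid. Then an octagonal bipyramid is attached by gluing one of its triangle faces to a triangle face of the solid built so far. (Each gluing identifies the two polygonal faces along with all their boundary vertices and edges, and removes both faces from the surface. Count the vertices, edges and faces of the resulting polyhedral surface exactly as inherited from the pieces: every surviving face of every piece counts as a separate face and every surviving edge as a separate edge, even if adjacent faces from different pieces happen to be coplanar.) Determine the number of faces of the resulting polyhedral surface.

24

A pentagonal bipyramid: V=7, E=15, F=10.
Attach an octagonal bipyramid (V=10, E=24, F=16) along a 3-gon: merge 3 vertices and 3 edges, delete both glued faces → V=14, E=36, F=24.
Check: V − E + F = 14 − 36 + 24 = 2.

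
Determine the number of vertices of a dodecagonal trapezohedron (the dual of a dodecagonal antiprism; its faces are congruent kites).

26

The n-trapezohedron (dual of the n-antiprism) has V = 2·12 + 2 = 26, E = 4·12 = 48, F = 2·12 = 24.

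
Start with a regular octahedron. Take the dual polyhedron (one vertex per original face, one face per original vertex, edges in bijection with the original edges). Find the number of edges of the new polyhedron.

The base solid has V = 6, E = 12, F = 8.
The dual swaps V and F and preserves E: V′ = F = 8, E′ = E = 12, F′ = V = 6.

12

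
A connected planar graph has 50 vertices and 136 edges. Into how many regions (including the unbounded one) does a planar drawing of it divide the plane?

Euler's formula for a connected plane graph: V − E + F = 2, so F = 2 − 50 + 136 = 88.

88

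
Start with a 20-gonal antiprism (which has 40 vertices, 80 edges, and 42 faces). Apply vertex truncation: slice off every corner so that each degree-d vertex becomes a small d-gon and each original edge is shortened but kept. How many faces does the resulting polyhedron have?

Truncation replaces each original edge-end by a new vertex, so V′ = 2E = 160.
Each original edge survives, and each old vertex of degree d contributes d new edges; summing degrees gives Σd = 2E, so E′ = E + 2E = 3E = 240.
Each original face survives and each original vertex becomes one new face: F′ = F + V = 82.

82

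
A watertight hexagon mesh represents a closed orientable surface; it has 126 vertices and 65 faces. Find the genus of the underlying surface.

Every face is a hexagon, so 2E = 6·65 = 390, giving E = 195.
χ = V − E + F = 126 − 195 + 65 = -4.
For a closed orientable surface χ = 2 − 2g, so g = (2 − (-4))/2 = 3.

3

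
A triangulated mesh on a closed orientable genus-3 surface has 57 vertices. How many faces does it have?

χ = 2 − 2·3 = -4, and every face is a triangle so 3F = 2E.
V − E + F = -4 with E = 3F/2 gives 57 − (3/2 − 1)·F = -4, so F = 122 and E = 183.

122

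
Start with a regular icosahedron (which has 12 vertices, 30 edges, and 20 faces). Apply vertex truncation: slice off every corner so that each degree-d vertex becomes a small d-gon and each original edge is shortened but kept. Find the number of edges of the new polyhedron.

Truncation replaces each original edge-end by a new vertex, so V′ = 2E = 60.
Each original edge survives, and each old vertex of degree d contributes d new edges; summing degrees gives Σd = 2E, so E′ = E + 2E = 3E = 90.
Each original face survives and each original vertex becomes one new face: F′ = F + V = 32.

90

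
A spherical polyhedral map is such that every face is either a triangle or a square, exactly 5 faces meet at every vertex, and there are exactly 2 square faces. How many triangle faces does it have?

Let x be the number of triangles; then F = 2 + x.
Edge–face incidences: 2E = 4·2 + 3·x = 8 + 3x.
Every vertex has degree 5, so 5V = 2E.
Euler: V − E + F = 2 ⇒ (2E)/5 − E + (2 + x) = 2.
Multiply by 10: 2·(2E) − 5·(2E) + 10·(2 + x) = 20, i.e. 20 + 10x − 3·(8 + 3x) = 20.
Collecting terms: x − 4 = 20, so x = 24.
Then 2E = 8 + 3·24 = 80, so E = 40, V = 2E/5 = 16, F = 2 + 24 = 26.

24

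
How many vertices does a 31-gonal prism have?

62

A prism on an n-gon has two n-gon bases and n rectangular sides: V = 2·31 = 62, E = 3·31 = 93, F = 31 + 2 = 33.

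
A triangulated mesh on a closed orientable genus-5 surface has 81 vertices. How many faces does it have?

χ = 2 − 2·5 = -8, and every face is a triangle so 3F = 2E.
V − E + F = -8 with E = 3F/2 gives 81 − (3/2 − 1)·F = -8, so F = 178 and E = 267.

178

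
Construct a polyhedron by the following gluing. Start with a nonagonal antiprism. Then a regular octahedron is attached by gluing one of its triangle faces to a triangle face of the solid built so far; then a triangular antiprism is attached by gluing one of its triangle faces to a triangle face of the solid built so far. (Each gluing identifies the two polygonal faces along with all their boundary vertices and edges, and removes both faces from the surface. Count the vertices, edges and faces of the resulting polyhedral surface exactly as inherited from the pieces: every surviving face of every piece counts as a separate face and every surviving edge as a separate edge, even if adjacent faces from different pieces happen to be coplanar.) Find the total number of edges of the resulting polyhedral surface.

A nonagonal antiprism: V=18, E=36, F=20.
Attach a regular octahedron (V=6, E=12, F=8) along a 3-gon: merge 3 vertices and 3 edges, delete both glued faces → V=21, E=45, F=26.
Attach a triangular antiprism (V=6, E=12, F=8) along a 3-gon: merge 3 vertices and 3 edges, delete both glued faces → V=24, E=54, F=32.
Check: V − E + F = 24 − 54 + 32 = 2.

54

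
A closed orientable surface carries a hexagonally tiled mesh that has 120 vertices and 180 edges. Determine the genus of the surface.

Every face is a hexagon and each edge borders two faces, so 6F = 2·180, giving F = 60.
χ = V − E + F = 120 − 180 + 60 = 0.
For a closed orientable surface χ = 2 − 2g, so g = (2 − (0))/2 = 1.

1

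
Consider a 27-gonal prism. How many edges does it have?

A prism on an n-gon has two n-gon bases and n rectangular sides: V = 2·27 = 54, E = 3·27 = 81, F = 27 + 2 = 29.

81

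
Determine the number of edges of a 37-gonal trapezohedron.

148

The n-trapezohedron (dual of the n-antiprism) has V = 2·37 + 2 = 76, E = 4·37 = 148, F = 2·37 = 74.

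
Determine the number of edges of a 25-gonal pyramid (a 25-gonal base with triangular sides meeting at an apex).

A pyramid on an n-gon base has one n-gon and n triangles: V = 25 + 1 = 26, E = 2·25 = 50, F = 25 + 1 = 26.
Check: V − E + F = 26 − 50 + 26 = 2.

50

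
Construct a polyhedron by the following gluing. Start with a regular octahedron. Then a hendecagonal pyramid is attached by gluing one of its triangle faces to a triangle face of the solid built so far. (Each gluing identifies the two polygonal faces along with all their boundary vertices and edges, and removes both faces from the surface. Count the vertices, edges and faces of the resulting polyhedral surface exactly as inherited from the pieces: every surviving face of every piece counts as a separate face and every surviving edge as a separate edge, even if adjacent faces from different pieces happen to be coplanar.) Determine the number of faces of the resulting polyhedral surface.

18

A regular octahedron: V=6, E=12, F=8.
Attach a hendecagonal pyramid (V=12, E=22, F=12) along a 3-gon: merge 3 vertices and 3 edges, delete both glued faces → V=15, E=31, F=18.
Check: V − E + F = 15 − 31 + 18 = 2.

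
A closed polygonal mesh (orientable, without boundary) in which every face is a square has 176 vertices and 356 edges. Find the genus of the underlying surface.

2

Every face is a square and each edge borders two faces, so 4F = 2·356, giving F = 178.
χ = V − E + F = 176 − 356 + 178 = -2.
For a closed orientable surface χ = 2 − 2g, so g = (2 − (-2))/2 = 2.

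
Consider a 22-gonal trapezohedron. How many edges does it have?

The n-trapezohedron (dual of the n-antiprism) has V = 2·22 + 2 = 46, E = 4·22 = 88, F = 2·22 = 44.

88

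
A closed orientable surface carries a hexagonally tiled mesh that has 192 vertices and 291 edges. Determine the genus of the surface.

2

Every face is a hexagon and each edge borders two faces, so 6F = 2·291, giving F = 97.
χ = V − E + F = 192 − 291 + 97 = -2.
For a closed orientable surface χ = 2 − 2g, so g = (2 − (-2))/2 = 2.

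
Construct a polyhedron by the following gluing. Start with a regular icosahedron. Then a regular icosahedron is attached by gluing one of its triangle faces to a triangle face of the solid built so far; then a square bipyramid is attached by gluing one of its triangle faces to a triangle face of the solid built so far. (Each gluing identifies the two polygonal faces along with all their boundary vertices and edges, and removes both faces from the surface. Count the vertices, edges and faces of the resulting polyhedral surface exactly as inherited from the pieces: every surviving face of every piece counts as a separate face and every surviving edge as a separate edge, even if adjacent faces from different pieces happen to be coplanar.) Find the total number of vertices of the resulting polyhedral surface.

24

A regular icosahedron: V=12, E=30, F=20.
Attach a regular icosahedron (V=12, E=30, F=20) along a 3-gon: merge 3 vertices and 3 edges, delete both glued faces → V=21, E=57, F=38.
Attach a square bipyramid (V=6, E=12, F=8) along a 3-gon: merge 3 vertices and 3 edges, delete both glued faces → V=24, E=66, F=44.
Check: V − E + F = 24 − 66 + 44 = 2.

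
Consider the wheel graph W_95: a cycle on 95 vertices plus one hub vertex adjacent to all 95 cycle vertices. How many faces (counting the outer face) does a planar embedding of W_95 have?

W_95 has V = 95 + 1 = 96 vertices and E = 2·95 = 190 edges.
By Euler's formula F = 2 − V + E = 2 − 96 + 190 = 96.

96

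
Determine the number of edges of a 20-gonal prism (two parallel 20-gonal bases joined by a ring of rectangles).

A prism on an n-gon has two n-gon bases and n rectangular sides: V = 2·20 = 40, E = 3·20 = 60, F = 20 + 2 = 22.

60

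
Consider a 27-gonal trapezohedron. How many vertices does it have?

56

The n-trapezohedron (dual of the n-antiprism) has V = 2·27 + 2 = 56, E = 4·27 = 108, F = 2·27 = 54.
Check: V − E + F = 56 − 108 + 54 = 2.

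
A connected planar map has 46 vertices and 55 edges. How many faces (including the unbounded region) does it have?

Euler's formula for a connected plane graph: V − E + F = 2, so F = 2 − 46 + 55 = 11.

11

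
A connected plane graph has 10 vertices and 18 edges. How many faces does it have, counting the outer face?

10

Euler's formula for a connected plane graph: V − E + F = 2, so F = 2 − 10 + 18 = 10.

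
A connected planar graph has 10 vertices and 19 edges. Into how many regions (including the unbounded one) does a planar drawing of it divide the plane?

Euler's formula for a connected plane graph: V − E + F = 2, so F = 2 − 10 + 19 = 11.

11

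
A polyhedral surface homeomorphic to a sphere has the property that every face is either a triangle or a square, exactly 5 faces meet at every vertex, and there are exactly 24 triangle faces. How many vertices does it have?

16

Let x be the number of squares; then F = 24 + x.
Edge–face incidences: 2E = 3·24 + 4·x = 72 + 4x.
Every vertex has degree 5, so 5V = 2E.
Euler: V − E + F = 2 ⇒ (2E)/5 − E + (24 + x) = 2.
Multiply by 10: 2·(2E) − 5·(2E) + 10·(24 + x) = 20, i.e. 240 + 10x − 3·(72 + 4x) = 20.
Collecting terms: −2x + 24 = 20, so −2x = −4, so x = 2.
Then 2E = 72 + 4·2 = 80, so E = 40, V = 2E/5 = 16, F = 24 + 2 = 26.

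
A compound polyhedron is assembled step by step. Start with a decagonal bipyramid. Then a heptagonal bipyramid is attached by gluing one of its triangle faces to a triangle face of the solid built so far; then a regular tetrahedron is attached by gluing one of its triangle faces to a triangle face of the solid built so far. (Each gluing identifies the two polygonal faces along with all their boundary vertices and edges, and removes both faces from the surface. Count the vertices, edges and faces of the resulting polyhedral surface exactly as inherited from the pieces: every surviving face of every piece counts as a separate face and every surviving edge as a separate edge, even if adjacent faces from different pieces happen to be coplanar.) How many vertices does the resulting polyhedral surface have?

19

A decagonal bipyramid: V=12, E=30, F=20.
Attach a heptagonal bipyramid (V=9, E=21, F=14) along a 3-gon: merge 3 vertices and 3 edges, delete both glued faces → V=18, E=48, F=32.
Attach a regular tetrahedron (V=4, E=6, F=4) along a 3-gon: merge 3 vertices and 3 edges, delete both glued faces → V=19, E=51, F=34.
Check: V − E + F = 19 − 51 + 34 = 2.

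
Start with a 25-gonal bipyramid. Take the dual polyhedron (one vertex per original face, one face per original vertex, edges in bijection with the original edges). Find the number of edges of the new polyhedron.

The base solid has V = 27, E = 75, F = 50.
The dual swaps V and F and preserves E: V′ = F = 50, E′ = E = 75, F′ = V = 27.

75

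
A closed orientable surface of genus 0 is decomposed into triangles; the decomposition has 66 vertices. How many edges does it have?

χ = 2 − 2·0 = 2, and every face is a triangle so 3F = 2E.
V − E + F = 2 with E = 3F/2 gives 66 − (3/2 − 1)·F = 2, so F = 128 and E = 192.

192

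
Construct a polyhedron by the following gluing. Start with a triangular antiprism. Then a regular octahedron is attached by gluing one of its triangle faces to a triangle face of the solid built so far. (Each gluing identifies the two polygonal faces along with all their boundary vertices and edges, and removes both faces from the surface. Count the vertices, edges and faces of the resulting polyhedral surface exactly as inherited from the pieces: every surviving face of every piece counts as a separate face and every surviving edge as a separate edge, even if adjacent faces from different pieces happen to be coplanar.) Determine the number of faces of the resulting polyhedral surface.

14

A triangular antiprism: V=6, E=12, F=8.
Attach a regular octahedron (V=6, E=12, F=8) along a 3-gon: merge 3 vertices and 3 edges, delete both glued faces → V=9, E=21, F=14.
Check: V − E + F = 9 − 21 + 14 = 2.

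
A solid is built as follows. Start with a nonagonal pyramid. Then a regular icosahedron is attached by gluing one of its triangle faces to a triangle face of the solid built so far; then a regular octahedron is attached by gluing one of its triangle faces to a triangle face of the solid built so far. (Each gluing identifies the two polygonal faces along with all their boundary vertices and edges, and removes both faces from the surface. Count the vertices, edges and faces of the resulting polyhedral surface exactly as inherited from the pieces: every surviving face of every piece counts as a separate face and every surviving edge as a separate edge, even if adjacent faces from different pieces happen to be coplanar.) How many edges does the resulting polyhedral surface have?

54

A nonagonal pyramid: V=10, E=18, F=10.
Attach a regular icosahedron (V=12, E=30, F=20) along a 3-gon: merge 3 vertices and 3 edges, delete both glued faces → V=19, E=45, F=28.
Attach a regular octahedron (V=6, E=12, F=8) along a 3-gon: merge 3 vertices and 3 edges, delete both glued faces → V=22, E=54, F=34.
Check: V − E + F = 22 − 54 + 34 = 2.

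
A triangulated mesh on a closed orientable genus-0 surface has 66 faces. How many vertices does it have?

χ = 2 − 2·0 = 2, and every face is a triangle so 3F = 2E.
E = 3·66/2 = 99. Then V = 2 + E − F = 2 + 99 − 66 = 35.

35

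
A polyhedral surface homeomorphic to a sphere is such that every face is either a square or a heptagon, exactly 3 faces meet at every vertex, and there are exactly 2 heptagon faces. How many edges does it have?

21

Let x be the number of squares; then F = 2 + x.
Edge–face incidences: 2E = 7·2 + 4·x = 14 + 4x.
Every vertex has degree 3, so 3V = 2E.
Euler: V − E + F = 2 ⇒ (2E)/3 − E + (2 + x) = 2.
Multiply by 6: 2·(2E) − 3·(2E) + 6·(2 + x) = 12, i.e. 12 + 6x − (14 + 4x) = 12.
Collecting terms: 2x − 2 = 12, so 2x = 14, so x = 7.
Then 2E = 14 + 4·7 = 42, so E = 21, V = 2E/3 = 14, F = 2 + 7 = 9.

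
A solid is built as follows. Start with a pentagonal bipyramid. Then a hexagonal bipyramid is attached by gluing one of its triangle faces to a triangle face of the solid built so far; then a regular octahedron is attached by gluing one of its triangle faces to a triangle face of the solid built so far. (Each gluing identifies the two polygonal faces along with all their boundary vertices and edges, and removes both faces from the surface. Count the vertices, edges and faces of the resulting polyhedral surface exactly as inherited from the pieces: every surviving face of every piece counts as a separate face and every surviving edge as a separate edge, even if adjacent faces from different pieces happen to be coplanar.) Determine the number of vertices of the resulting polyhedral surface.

15

A pentagonal bipyramid: V=7, E=15, F=10.
Attach a hexagonal bipyramid (V=8, E=18, F=12) along a 3-gon: merge 3 vertices and 3 edges, delete both glued faces → V=12, E=30, F=20.
Attach a regular octahedron (V=6, E=12, F=8) along a 3-gon: merge 3 vertices and 3 edges, delete both glued faces → V=15, E=39, F=26.
Check: V − E + F = 15 − 39 + 26 = 2.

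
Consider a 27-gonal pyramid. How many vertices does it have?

28

A pyramid on an n-gon base has one n-gon and n triangles: V = 27 + 1 = 28, E = 2·27 = 54, F = 27 + 1 = 28.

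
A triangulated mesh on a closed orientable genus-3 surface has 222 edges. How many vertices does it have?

70

χ = 2 − 2·3 = -4, and every face is a triangle so 3F = 2E.
F = 2E/3 = 148. Then V = -4 + E − F = -4 + 222 − 148 = 70.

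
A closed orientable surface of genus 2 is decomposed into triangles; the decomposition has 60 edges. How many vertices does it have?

χ = 2 − 2·2 = -2, and every face is a triangle so 3F = 2E.
F = 2E/3 = 40. Then V = -2 + E − F = -2 + 60 − 40 = 18.

18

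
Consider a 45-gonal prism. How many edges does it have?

A prism on an n-gon has two n-gon bases and n rectangular sides: V = 2·45 = 90, E = 3·45 = 135, F = 45 + 2 = 47.

135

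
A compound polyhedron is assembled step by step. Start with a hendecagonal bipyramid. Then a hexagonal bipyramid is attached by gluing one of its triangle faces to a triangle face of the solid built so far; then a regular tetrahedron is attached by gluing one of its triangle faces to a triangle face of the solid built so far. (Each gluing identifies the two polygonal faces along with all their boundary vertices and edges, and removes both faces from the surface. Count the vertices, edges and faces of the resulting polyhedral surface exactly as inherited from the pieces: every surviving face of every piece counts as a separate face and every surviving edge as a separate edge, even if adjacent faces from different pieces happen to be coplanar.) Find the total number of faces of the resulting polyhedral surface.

34

A hendecagonal bipyramid: V=13, E=33, F=22.
Attach a hexagonal bipyramid (V=8, E=18, F=12) along a 3-gon: merge 3 vertices and 3 edges, delete both glued faces → V=18, E=48, F=32.
Attach a regular tetrahedron (V=4, E=6, F=4) along a 3-gon: merge 3 vertices and 3 edges, delete both glued faces → V=19, E=51, F=34.
Check: V − E + F = 19 − 51 + 34 = 2.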